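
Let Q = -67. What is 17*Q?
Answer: -1139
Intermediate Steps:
17*Q = 17*(-67) = -1139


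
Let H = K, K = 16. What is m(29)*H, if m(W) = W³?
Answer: 390224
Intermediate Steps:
H = 16
m(29)*H = 29³*16 = 24389*16 = 390224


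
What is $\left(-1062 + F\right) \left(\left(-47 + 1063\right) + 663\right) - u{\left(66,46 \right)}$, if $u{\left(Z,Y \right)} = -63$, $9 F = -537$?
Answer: $- \frac{5649646}{3} \approx -1.8832 \cdot 10^{6}$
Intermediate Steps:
$F = - \frac{179}{3}$ ($F = \frac{1}{9} \left(-537\right) = - \frac{179}{3} \approx -59.667$)
$\left(-1062 + F\right) \left(\left(-47 + 1063\right) + 663\right) - u{\left(66,46 \right)} = \left(-1062 - \frac{179}{3}\right) \left(\left(-47 + 1063\right) + 663\right) - -63 = - \frac{3365 \left(1016 + 663\right)}{3} + 63 = \left(- \frac{3365}{3}\right) 1679 + 63 = - \frac{5649835}{3} + 63 = - \frac{5649646}{3}$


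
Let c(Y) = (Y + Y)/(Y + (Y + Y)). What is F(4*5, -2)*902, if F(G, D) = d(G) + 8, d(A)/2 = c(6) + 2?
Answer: 36080/3 ≈ 12027.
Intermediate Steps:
c(Y) = ⅔ (c(Y) = (2*Y)/(Y + 2*Y) = (2*Y)/((3*Y)) = (2*Y)*(1/(3*Y)) = ⅔)
d(A) = 16/3 (d(A) = 2*(⅔ + 2) = 2*(8/3) = 16/3)
F(G, D) = 40/3 (F(G, D) = 16/3 + 8 = 40/3)
F(4*5, -2)*902 = (40/3)*902 = 36080/3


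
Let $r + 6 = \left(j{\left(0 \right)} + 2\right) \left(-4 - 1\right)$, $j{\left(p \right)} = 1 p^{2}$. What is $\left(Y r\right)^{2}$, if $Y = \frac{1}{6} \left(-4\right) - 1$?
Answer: $\frac{6400}{9} \approx 711.11$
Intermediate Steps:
$j{\left(p \right)} = p^{2}$
$Y = - \frac{5}{3}$ ($Y = \frac{1}{6} \left(-4\right) - 1 = - \frac{2}{3} - 1 = - \frac{5}{3} \approx -1.6667$)
$r = -16$ ($r = -6 + \left(0^{2} + 2\right) \left(-4 - 1\right) = -6 + \left(0 + 2\right) \left(-5\right) = -6 + 2 \left(-5\right) = -6 - 10 = -16$)
$\left(Y r\right)^{2} = \left(\left(- \frac{5}{3}\right) \left(-16\right)\right)^{2} = \left(\frac{80}{3}\right)^{2} = \frac{6400}{9}$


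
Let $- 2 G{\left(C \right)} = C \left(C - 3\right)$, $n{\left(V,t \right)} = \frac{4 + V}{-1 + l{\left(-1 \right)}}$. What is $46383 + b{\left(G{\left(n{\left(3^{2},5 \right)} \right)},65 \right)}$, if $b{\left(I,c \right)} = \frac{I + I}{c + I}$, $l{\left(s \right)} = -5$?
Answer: $\frac{15259945}{329} \approx 46383.0$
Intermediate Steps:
$n{\left(V,t \right)} = - \frac{2}{3} - \frac{V}{6}$ ($n{\left(V,t \right)} = \frac{4 + V}{-1 - 5} = \frac{4 + V}{-6} = \left(4 + V\right) \left(- \frac{1}{6}\right) = - \frac{2}{3} - \frac{V}{6}$)
$G{\left(C \right)} = - \frac{C \left(-3 + C\right)}{2}$ ($G{\left(C \right)} = - \frac{C \left(C - 3\right)}{2} = - \frac{C \left(-3 + C\right)}{2}$)
$b{\left(I,c \right)} = \frac{2 I}{I + c}$
$46383 + b{\left(G{\left(n{\left(3^{2},5 \right)} \right)},65 \right)} = 46383 + \frac{2 \frac{\left(- \frac{2}{3} - \frac{3^{2}}{6}\right) \left(3 - \left(- \frac{2}{3} - \frac{3^{2}}{6}\right)\right)}{2}}{\frac{\left(- \frac{2}{3} - \frac{3^{2}}{6}\right) \left(3 - \left(- \frac{2}{3} - \frac{3^{2}}{6}\right)\right)}{2} + 65} = 46383 + \frac{2 \frac{\left(- \frac{2}{3} - \frac{3}{2}\right) \left(3 - \left(- \frac{2}{3} - \frac{3}{2}\right)\right)}{2}}{\frac{\left(- \frac{2}{3} - \frac{3}{2}\right) \left(3 - \left(- \frac{2}{3} - \frac{3}{2}\right)\right)}{2} + 65} = 46383 + \frac{2 \cdot \frac{1}{2} \left(- \frac{13}{6}\right) \left(3 - - \frac{13}{6}\right)}{\frac{1}{2} \left(- \frac{13}{6}\right) \left(3 - - \frac{13}{6}\right) + 65} = 46383 + \frac{2 \cdot \frac{1}{2} \left(- \frac{13}{6}\right) \left(3 + \frac{13}{6}\right)}{\frac{1}{2} \left(- \frac{13}{6}\right) \left(3 + \frac{13}{6}\right) + 65} = 46383 + \frac{2 \cdot \frac{1}{2} \left(- \frac{13}{6}\right) \frac{31}{6}}{\frac{1}{2} \left(- \frac{13}{6}\right) \frac{31}{6} + 65} = 46383 + 2 \left(- \frac{403}{72}\right) \frac{1}{- \frac{403}{72} + 65} = 46383 + 2 \left(- \frac{403}{72}\right) \frac{1}{\frac{4277}{72}} = 46383 + 2 \left(- \frac{403}{72}\right) \frac{72}{4277} = 46383 - \frac{62}{329} = \frac{15259945}{329}$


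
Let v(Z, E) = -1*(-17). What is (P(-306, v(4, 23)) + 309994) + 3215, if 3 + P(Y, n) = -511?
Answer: 312695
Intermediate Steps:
v(Z, E) = 17
P(Y, n) = -514 (P(Y, n) = -3 - 511 = -514)
(P(-306, v(4, 23)) + 309994) + 3215 = (-514 + 309994) + 3215 = 309480 + 3215 = 312695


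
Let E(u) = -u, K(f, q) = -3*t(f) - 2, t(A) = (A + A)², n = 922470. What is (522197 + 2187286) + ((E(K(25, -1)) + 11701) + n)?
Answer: 3651156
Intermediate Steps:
t(A) = 4*A² (t(A) = (2*A)² = 4*A²)
K(f, q) = -2 - 12*f² (K(f, q) = -12*f² - 2 = -2 - 12*f²)
(522197 + 2187286) + ((E(K(25, -1)) + 11701) + n) = (522197 + 2187286) + ((-(-2 - 12*25²) + 11701) + 922470) = 2709483 + ((-(-2 - 12*625) + 11701) + 922470) = 2709483 + ((-(-2 - 7500) + 11701) + 922470) = 2709483 + ((-1*(-7502) + 11701) + 922470) = 2709483 + ((7502 + 11701) + 922470) = 2709483 + (19203 + 922470) = 2709483 + 941673 = 3651156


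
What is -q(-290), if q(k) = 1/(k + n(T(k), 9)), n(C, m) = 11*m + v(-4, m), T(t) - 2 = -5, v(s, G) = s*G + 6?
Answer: 1/221 ≈ 0.0045249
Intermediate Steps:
v(s, G) = 6 + G*s (v(s, G) = G*s + 6 = 6 + G*s)
T(t) = -3 (T(t) = 2 - 5 = -3)
n(C, m) = 6 + 7*m (n(C, m) = 11*m + (6 + m*(-4)) = 11*m + (6 - 4*m) = 6 + 7*m)
q(k) = 1/(69 + k) (q(k) = 1/(k + (6 + 7*9)) = 1/(k + (6 + 63)) = 1/(k + 69) = 1/(69 + k))
-q(-290) = -1/(69 - 290) = -1/(-221) = -1*(-1/221) = 1/221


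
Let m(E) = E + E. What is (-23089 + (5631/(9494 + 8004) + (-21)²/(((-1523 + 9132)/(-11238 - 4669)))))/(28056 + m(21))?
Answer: -456689649335/534433119948 ≈ -0.85453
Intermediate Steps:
m(E) = 2*E
(-23089 + (5631/(9494 + 8004) + (-21)²/(((-1523 + 9132)/(-11238 - 4669)))))/(28056 + m(21)) = (-23089 + (5631/(9494 + 8004) + (-21)²/(((-1523 + 9132)/(-11238 - 4669)))))/(28056 + 2*21) = (-23089 + (5631/17498 + 441/((7609/(-15907)))))/(28056 + 42) = (-23089 + (5631*(1/17498) + 441/((7609*(-1/15907)))))/28098 = (-23089 + (5631/17498 + 441/(-7609/15907)))*(1/28098) = (-23089 + (5631/17498 + 441*(-15907/7609)))*(1/28098) = (-23089 + (5631/17498 - 1002141/1087))*(1/28098) = (-23089 - 17529342321/19020326)*(1/28098) = -456689649335/19020326*1/28098 = -456689649335/534433119948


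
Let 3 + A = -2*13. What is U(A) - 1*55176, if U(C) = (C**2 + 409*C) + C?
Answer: -66225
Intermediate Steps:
A = -29 (A = -3 - 2*13 = -3 - 26 = -29)
U(C) = C**2 + 410*C
U(A) - 1*55176 = -29*(410 - 29) - 1*55176 = -29*381 - 55176 = -11049 - 55176 = -66225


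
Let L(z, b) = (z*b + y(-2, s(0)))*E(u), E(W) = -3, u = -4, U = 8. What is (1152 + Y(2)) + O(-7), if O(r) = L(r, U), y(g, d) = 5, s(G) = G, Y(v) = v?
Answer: 1307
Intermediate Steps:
L(z, b) = -15 - 3*b*z (L(z, b) = (z*b + 5)*(-3) = (b*z + 5)*(-3) = (5 + b*z)*(-3) = -15 - 3*b*z)
O(r) = -15 - 24*r (O(r) = -15 - 3*8*r = -15 - 24*r)
(1152 + Y(2)) + O(-7) = (1152 + 2) + (-15 - 24*(-7)) = 1154 + (-15 + 168) = 1154 + 153 = 1307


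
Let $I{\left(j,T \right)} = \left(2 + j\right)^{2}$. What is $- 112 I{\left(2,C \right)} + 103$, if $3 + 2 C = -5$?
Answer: $-1689$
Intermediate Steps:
$C = -4$ ($C = - \frac{3}{2} + \frac{1}{2} \left(-5\right) = - \frac{3}{2} - \frac{5}{2} = -4$)
$- 112 I{\left(2,C \right)} + 103 = - 112 \left(2 + 2\right)^{2} + 103 = - 112 \cdot 4^{2} + 103 = \left(-112\right) 16 + 103 = -1792 + 103 = -1689$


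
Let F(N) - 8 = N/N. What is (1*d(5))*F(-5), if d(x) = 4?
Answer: 36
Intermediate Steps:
F(N) = 9 (F(N) = 8 + N/N = 8 + 1 = 9)
(1*d(5))*F(-5) = (1*4)*9 = 4*9 = 36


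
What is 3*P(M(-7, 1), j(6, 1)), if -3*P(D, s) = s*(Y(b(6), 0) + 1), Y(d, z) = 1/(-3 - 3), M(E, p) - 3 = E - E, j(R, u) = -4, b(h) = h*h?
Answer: 10/3 ≈ 3.3333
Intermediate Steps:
b(h) = h²
M(E, p) = 3 (M(E, p) = 3 + (E - E) = 3 + 0 = 3)
Y(d, z) = -⅙ (Y(d, z) = 1/(-6) = -⅙)
P(D, s) = -5*s/18 (P(D, s) = -s*(-⅙ + 1)/3 = -s*5/(3*6) = -5*s/18)
3*P(M(-7, 1), j(6, 1)) = 3*(-5/18*(-4)) = 3*(10/9) = 10/3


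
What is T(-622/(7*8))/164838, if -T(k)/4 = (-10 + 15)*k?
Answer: 1555/1153866 ≈ 0.0013476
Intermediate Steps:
T(k) = -20*k (T(k) = -4*(-10 + 15)*k = -20*k)
T(-622/(7*8))/164838 = -(-12440)/(7*8)/164838 = -(-12440)/56*(1/164838) = -20*(-311/28)*(1/164838) = (1555/7)*(1/164838) = 1555/1153866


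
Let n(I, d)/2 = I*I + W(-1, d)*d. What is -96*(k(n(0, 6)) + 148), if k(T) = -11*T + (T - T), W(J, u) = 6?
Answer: 61824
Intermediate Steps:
n(I, d) = 2*I² + 12*d (n(I, d) = 2*(I*I + 6*d) = 2*(I² + 6*d) = 2*I² + 12*d)
k(T) = -11*T (k(T) = -11*T + 0 = -11*T)
-96*(k(n(0, 6)) + 148) = -96*(-11*(2*0² + 12*6) + 148) = -96*(-11*(2*0 + 72) + 148) = -96*(-11*(0 + 72) + 148) = -96*(-11*72 + 148) = -96*(-792 + 148) = -96*(-644) = 61824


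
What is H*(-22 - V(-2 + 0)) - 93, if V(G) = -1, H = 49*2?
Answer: -2151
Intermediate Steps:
H = 98
H*(-22 - V(-2 + 0)) - 93 = 98*(-22 - 1*(-1)) - 93 = 98*(-22 + 1) - 93 = 98*(-21) - 93 = -2058 - 93 = -2151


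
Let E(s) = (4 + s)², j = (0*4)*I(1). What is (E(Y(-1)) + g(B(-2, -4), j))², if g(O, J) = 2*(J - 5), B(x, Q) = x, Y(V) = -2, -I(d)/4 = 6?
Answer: 36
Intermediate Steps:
I(d) = -24 (I(d) = -4*6 = -24)
j = 0 (j = (0*4)*(-24) = 0*(-24) = 0)
g(O, J) = -10 + 2*J (g(O, J) = 2*(-5 + J) = -10 + 2*J)
(E(Y(-1)) + g(B(-2, -4), j))² = ((4 - 2)² + (-10 + 2*0))² = (2² + (-10 + 0))² = (4 - 10)² = (-6)² = 36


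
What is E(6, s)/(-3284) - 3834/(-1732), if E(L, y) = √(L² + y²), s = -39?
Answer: 1917/866 - 3*√173/3284 ≈ 2.2016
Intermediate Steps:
E(6, s)/(-3284) - 3834/(-1732) = √(6² + (-39)²)/(-3284) - 3834/(-1732) = √(36 + 1521)*(-1/3284) - 3834*(-1/1732) = √1557*(-1/3284) + 1917/866 = (3*√173)*(-1/3284) + 1917/866 = -3*√173/3284 + 1917/866 = 1917/866 - 3*√173/3284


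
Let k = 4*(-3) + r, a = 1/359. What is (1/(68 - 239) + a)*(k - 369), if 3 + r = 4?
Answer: 3760/3231 ≈ 1.1637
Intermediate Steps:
r = 1 (r = -3 + 4 = 1)
a = 1/359 ≈ 0.0027855
k = -11 (k = 4*(-3) + 1 = -12 + 1 = -11)
(1/(68 - 239) + a)*(k - 369) = (1/(68 - 239) + 1/359)*(-11 - 369) = (1/(-171) + 1/359)*(-380) = (-1/171 + 1/359)*(-380) = -188/61389*(-380) = 3760/3231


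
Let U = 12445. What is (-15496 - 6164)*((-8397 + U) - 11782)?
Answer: 167518440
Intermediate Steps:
(-15496 - 6164)*((-8397 + U) - 11782) = (-15496 - 6164)*((-8397 + 12445) - 11782) = -21660*(4048 - 11782) = -21660*(-7734) = 167518440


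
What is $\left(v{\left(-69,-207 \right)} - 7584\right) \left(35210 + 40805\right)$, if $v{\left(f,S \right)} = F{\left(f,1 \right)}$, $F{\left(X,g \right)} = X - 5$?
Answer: $-582122870$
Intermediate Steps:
$F{\left(X,g \right)} = -5 + X$
$v{\left(f,S \right)} = -5 + f$
$\left(v{\left(-69,-207 \right)} - 7584\right) \left(35210 + 40805\right) = \left(\left(-5 - 69\right) - 7584\right) \left(35210 + 40805\right) = \left(-74 - 7584\right) 76015 = \left(-7658\right) 76015 = -582122870$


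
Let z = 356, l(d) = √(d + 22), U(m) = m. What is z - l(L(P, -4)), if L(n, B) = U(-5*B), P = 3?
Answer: 356 - √42 ≈ 349.52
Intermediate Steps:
L(n, B) = -5*B
l(d) = √(22 + d)
z - l(L(P, -4)) = 356 - √(22 - 5*(-4)) = 356 - √(22 + 20) = 356 - √42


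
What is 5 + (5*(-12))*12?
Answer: -715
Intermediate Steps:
5 + (5*(-12))*12 = 5 - 60*12 = 5 - 720 = -715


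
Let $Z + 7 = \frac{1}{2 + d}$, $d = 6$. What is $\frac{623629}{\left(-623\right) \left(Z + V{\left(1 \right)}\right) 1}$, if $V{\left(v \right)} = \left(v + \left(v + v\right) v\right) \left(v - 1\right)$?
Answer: $\frac{4989032}{34265} \approx 145.6$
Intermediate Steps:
$V{\left(v \right)} = \left(-1 + v\right) \left(v + 2 v^{2}\right)$ ($V{\left(v \right)} = \left(v + 2 v v\right) \left(-1 + v\right) = \left(v + 2 v^{2}\right) \left(-1 + v\right) = \left(-1 + v\right) \left(v + 2 v^{2}\right)$)
$Z = - \frac{55}{8}$ ($Z = -7 + \frac{1}{2 + 6} = -7 + \frac{1}{8} = - \frac{55}{8} \approx -6.875$)
$\frac{623629}{\left(-623\right) \left(Z + V{\left(1 \right)}\right) 1} = \frac{623629}{\left(-623\right) \left(- \frac{55}{8} + 1 \left(-1 - 1 + 2 \cdot 1^{2}\right)\right) 1} = \frac{623629}{\left(-623\right) \left(- \frac{55}{8} + 1 \left(-1 - 1 + 2 \cdot 1\right)\right) 1} = \frac{623629}{\left(-623\right) \left(- \frac{55}{8} + 1 \left(-1 - 1 + 2\right)\right) 1} = \frac{623629}{\left(-623\right) \left(- \frac{55}{8} + 1 \cdot 0\right) 1} = \frac{623629}{\left(-623\right) \left(- \frac{55}{8} + 0\right) 1} = \frac{623629}{\left(-623\right) \left(\left(- \frac{55}{8}\right) 1\right)} = \frac{623629}{\left(-623\right) \left(- \frac{55}{8}\right)} = \frac{623629}{\frac{34265}{8}} = 623629 \cdot \frac{8}{34265} = \frac{4989032}{34265}$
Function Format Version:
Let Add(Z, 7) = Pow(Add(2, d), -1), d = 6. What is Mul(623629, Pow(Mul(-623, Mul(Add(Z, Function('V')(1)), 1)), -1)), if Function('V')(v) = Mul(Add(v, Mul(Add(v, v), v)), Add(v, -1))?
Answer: Rational(4989032, 34265) ≈ 145.60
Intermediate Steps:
Function('V')(v) = Mul(Add(-1, v), Add(v, Mul(2, Pow(v, 2)))) (Function('V')(v) = Mul(Add(v, Mul(Mul(2, v), v)), Add(-1, v)) = Mul(Add(v, Mul(2, Pow(v, 2))), Add(-1, v)) = Mul(Add(-1, v), Add(v, Mul(2, Pow(v, 2)))))
Z = Rational(-55, 8) (Z = Add(-7, Pow(Add(2, 6), -1)) = Add(-7, Pow(8, -1)) = Add(-7, Rational(1, 8)) = Rational(-55, 8) ≈ -6.8750)
Mul(623629, Pow(Mul(-623, Mul(Add(Z, Function('V')(1)), 1)), -1)) = Mul(623629, Pow(Mul(-623, Mul(Add(Rational(-55, 8), Mul(1, Add(-1, Mul(-1, 1), Mul(2, Pow(1, 2))))), 1)), -1)) = Mul(623629, Pow(Mul(-623, Mul(Add(Rational(-55, 8), Mul(1, Add(-1, -1, Mul(2, 1)))), 1)), -1)) = Mul(623629, Pow(Mul(-623, Mul(Add(Rational(-55, 8), Mul(1, Add(-1, -1, 2))), 1)), -1)) = Mul(623629, Pow(Mul(-623, Mul(Add(Rational(-55, 8), Mul(1, 0)), 1)), -1)) = Mul(623629, Pow(Mul(-623, Mul(Add(Rational(-55, 8), 0), 1)), -1)) = Mul(623629, Pow(Mul(-623, Mul(Rational(-55, 8), 1)), -1)) = Mul(623629, Pow(Mul(-623, Rational(-55, 8)), -1)) = Mul(623629, Pow(Rational(34265, 8), -1)) = Mul(623629, Rational(8, 34265)) = Rational(4989032, 34265)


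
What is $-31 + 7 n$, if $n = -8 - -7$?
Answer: $-38$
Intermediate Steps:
$n = -1$ ($n = -8 + 7 = -1$)
$-31 + 7 n = -31 + 7 \left(-1\right) = -31 - 7 = -38$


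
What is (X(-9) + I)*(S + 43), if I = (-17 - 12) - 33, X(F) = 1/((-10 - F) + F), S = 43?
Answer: -26703/5 ≈ -5340.6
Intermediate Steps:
X(F) = -⅒ (X(F) = 1/(-10) = -⅒)
I = -62 (I = -29 - 33 = -62)
(X(-9) + I)*(S + 43) = (-⅒ - 62)*(43 + 43) = -621/10*86 = -26703/5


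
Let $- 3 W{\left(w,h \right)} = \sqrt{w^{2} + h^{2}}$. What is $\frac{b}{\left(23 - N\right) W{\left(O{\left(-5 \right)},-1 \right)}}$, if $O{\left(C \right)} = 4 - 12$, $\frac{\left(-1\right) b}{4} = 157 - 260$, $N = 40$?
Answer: $\frac{1236 \sqrt{65}}{1105} \approx 9.0181$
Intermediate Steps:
$b = 412$ ($b = - 4 \left(157 - 260\right) = \left(-4\right) \left(-103\right) = 412$)
$O{\left(C \right)} = -8$ ($O{\left(C \right)} = 4 - 12 = -8$)
$W{\left(w,h \right)} = - \frac{\sqrt{h^{2} + w^{2}}}{3}$ ($W{\left(w,h \right)} = - \frac{\sqrt{w^{2} + h^{2}}}{3} = - \frac{\sqrt{h^{2} + w^{2}}}{3}$)
$\frac{b}{\left(23 - N\right) W{\left(O{\left(-5 \right)},-1 \right)}} = \frac{412}{\left(23 - 40\right) \left(- \frac{\sqrt{\left(-1\right)^{2} + \left(-8\right)^{2}}}{3}\right)} = \frac{412}{\left(23 - 40\right) \left(- \frac{\sqrt{1 + 64}}{3}\right)} = \frac{412}{\left(-17\right) \left(- \frac{\sqrt{65}}{3}\right)} = \frac{412}{\frac{17}{3} \sqrt{65}} = 412 \frac{3 \sqrt{65}}{1105} = \frac{1236 \sqrt{65}}{1105}$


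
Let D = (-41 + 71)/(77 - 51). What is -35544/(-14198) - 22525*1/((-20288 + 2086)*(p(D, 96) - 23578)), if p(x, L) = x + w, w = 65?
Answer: 98872693962701/39495386652692 ≈ 2.5034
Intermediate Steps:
D = 15/13 (D = 30/26 = 30*(1/26) = 15/13 ≈ 1.1538)
p(x, L) = 65 + x (p(x, L) = x + 65 = 65 + x)
-35544/(-14198) - 22525*1/((-20288 + 2086)*(p(D, 96) - 23578)) = -35544/(-14198) - 22525*1/((-20288 + 2086)*((65 + 15/13) - 23578)) = -35544*(-1/14198) - 22525*(-1/(18202*(860/13 - 23578))) = 17772/7099 - 22525/((-305654/13*(-18202))) = 17772/7099 - 22525/5563514108/13 = 17772/7099 - 22525*13/5563514108 = 17772/7099 - 292825/5563514108 = 98872693962701/39495386652692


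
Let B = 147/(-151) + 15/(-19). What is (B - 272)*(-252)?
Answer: 197927352/2869 ≈ 68988.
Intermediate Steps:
B = -5058/2869 (B = 147*(-1/151) + 15*(-1/19) = -147/151 - 15/19 = -5058/2869 ≈ -1.7630)
(B - 272)*(-252) = (-5058/2869 - 272)*(-252) = -785426/2869*(-252) = 197927352/2869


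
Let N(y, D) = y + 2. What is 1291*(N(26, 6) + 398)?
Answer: 549966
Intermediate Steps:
N(y, D) = 2 + y
1291*(N(26, 6) + 398) = 1291*((2 + 26) + 398) = 1291*(28 + 398) = 1291*426 = 549966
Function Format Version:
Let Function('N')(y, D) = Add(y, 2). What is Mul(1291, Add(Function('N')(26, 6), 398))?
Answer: 549966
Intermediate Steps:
Function('N')(y, D) = Add(2, y)
Mul(1291, Add(Function('N')(26, 6), 398)) = Mul(1291, Add(Add(2, 26), 398)) = Mul(1291, Add(28, 398)) = Mul(1291, 426) = 549966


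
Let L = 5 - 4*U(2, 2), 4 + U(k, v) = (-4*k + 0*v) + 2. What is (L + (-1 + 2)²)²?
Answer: 2116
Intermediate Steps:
U(k, v) = -2 - 4*k (U(k, v) = -4 + ((-4*k + 0*v) + 2) = -4 + ((-4*k + 0) + 2) = -4 + (-4*k + 2) = -4 + (2 - 4*k) = -2 - 4*k)
L = 45 (L = 5 - 4*(-2 - 4*2) = 5 - 4*(-2 - 8) = 5 - 4*(-10) = 5 + 40 = 45)
(L + (-1 + 2)²)² = (45 + (-1 + 2)²)² = (45 + 1²)² = (45 + 1)² = 46² = 2116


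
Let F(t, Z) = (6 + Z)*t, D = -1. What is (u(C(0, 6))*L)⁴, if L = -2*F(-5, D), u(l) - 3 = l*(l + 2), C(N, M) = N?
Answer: 506250000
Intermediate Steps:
u(l) = 3 + l*(2 + l) (u(l) = 3 + l*(l + 2) = 3 + l*(2 + l))
F(t, Z) = t*(6 + Z)
L = 50 (L = -(-10)*(6 - 1) = -(-10)*5 = -2*(-25) = 50)
(u(C(0, 6))*L)⁴ = ((3 + 0² + 2*0)*50)⁴ = ((3 + 0 + 0)*50)⁴ = (3*50)⁴ = 150⁴ = 506250000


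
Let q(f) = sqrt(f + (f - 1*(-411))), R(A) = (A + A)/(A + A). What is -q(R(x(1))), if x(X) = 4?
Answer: -sqrt(413) ≈ -20.322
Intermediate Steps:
R(A) = 1 (R(A) = (2*A)/((2*A)) = (2*A)*(1/(2*A)) = 1)
q(f) = sqrt(411 + 2*f) (q(f) = sqrt(f + (f + 411)) = sqrt(f + (411 + f)) = sqrt(411 + 2*f))
-q(R(x(1))) = -sqrt(411 + 2*1) = -sqrt(411 + 2) = -sqrt(413)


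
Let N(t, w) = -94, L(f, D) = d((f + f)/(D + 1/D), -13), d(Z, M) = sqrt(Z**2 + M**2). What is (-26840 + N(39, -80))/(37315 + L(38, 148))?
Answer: -241124211854072625/334059139807566448 + 294994635*sqrt(81217622729)/334059139807566448 ≈ -0.72155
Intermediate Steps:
d(Z, M) = sqrt(M**2 + Z**2)
L(f, D) = sqrt(169 + 4*f**2/(D + 1/D)**2) (L(f, D) = sqrt((-13)**2 + ((f + f)/(D + 1/D))**2) = sqrt(169 + ((2*f)/(D + 1/D))**2) = sqrt(169 + (2*f/(D + 1/D))**2) = sqrt(169 + 4*f**2/(D + 1/D)**2))
(-26840 + N(39, -80))/(37315 + L(38, 148)) = (-26840 - 94)/(37315 + sqrt(169 + 4*148**2*38**2/(1 + 148**2)**2)) = -26934/(37315 + sqrt(169 + 4*21904*1444/(1 + 21904)**2)) = -26934/(37315 + sqrt(169 + 4*21904*1444/21905**2)) = -26934/(37315 + sqrt(169 + 4*21904*1444*(1/479829025))) = -26934/(37315 + sqrt(169 + 126517504/479829025)) = -26934/(37315 + sqrt(81217622729/479829025)) = -26934/(37315 + sqrt(81217622729)/21905)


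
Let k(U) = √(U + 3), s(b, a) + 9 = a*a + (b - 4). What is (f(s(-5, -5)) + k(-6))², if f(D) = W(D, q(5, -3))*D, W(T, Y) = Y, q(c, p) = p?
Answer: (-21 + I*√3)² ≈ 438.0 - 72.746*I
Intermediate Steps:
s(b, a) = -13 + b + a² (s(b, a) = -9 + (a*a + (b - 4)) = -9 + (a² + (-4 + b)) = -9 + (-4 + b + a²) = -13 + b + a²)
f(D) = -3*D
k(U) = √(3 + U)
(f(s(-5, -5)) + k(-6))² = (-3*(-13 - 5 + (-5)²) + √(3 - 6))² = (-3*(-13 - 5 + 25) + √(-3))² = (-3*7 + I*√3)² = (-21 + I*√3)²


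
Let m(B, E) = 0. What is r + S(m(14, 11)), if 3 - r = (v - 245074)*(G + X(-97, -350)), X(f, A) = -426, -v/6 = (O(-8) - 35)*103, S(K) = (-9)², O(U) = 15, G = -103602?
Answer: -24208771908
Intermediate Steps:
S(K) = 81
v = 12360 (v = -6*(15 - 35)*103 = -(-120)*103 = -6*(-2060) = 12360)
r = -24208771989 (r = 3 - (12360 - 245074)*(-103602 - 426) = 3 - (-232714)*(-104028) = 3 - 1*24208771992 = 3 - 24208771992 = -24208771989)
r + S(m(14, 11)) = -24208771989 + 81 = -24208771908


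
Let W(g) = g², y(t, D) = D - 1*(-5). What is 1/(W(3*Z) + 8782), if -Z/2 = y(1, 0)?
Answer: 1/9682 ≈ 0.00010328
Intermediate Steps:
y(t, D) = 5 + D (y(t, D) = D + 5 = 5 + D)
Z = -10 (Z = -2*(5 + 0) = -2*5 = -10)
1/(W(3*Z) + 8782) = 1/((3*(-10))² + 8782) = 1/((-30)² + 8782) = 1/(900 + 8782) = 1/9682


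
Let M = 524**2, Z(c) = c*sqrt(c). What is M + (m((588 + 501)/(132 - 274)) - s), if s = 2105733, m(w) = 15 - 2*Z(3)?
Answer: -1831142 - 6*sqrt(3) ≈ -1.8312e+6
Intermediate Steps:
Z(c) = c**(3/2)
m(w) = 15 - 6*sqrt(3)
M = 274576
M + (m((588 + 501)/(132 - 274)) - s) = 274576 + ((15 - 6*sqrt(3)) - 1*2105733) = 274576 + ((15 - 6*sqrt(3)) - 2105733) = 274576 + (-2105718 - 6*sqrt(3)) = -1831142 - 6*sqrt(3)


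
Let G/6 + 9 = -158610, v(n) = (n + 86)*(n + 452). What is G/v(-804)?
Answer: -475857/126368 ≈ -3.7656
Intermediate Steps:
v(n) = (86 + n)*(452 + n)
G = -951714 (G = -54 + 6*(-158610) = -54 - 951660 = -951714)
G/v(-804) = -951714/(38872 + (-804)**2 + 538*(-804)) = -951714/(38872 + 646416 - 432552) = -951714/252736 = -951714*1/252736 = -475857/126368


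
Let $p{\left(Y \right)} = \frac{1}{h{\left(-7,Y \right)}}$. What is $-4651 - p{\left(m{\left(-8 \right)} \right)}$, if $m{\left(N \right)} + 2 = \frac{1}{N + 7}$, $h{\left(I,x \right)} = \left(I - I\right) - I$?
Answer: $- \frac{32558}{7} \approx -4651.1$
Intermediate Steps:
$h{\left(I,x \right)} = - I$ ($h{\left(I,x \right)} = 0 - I = - I$)
$m{\left(N \right)} = -2 + \frac{1}{7 + N}$ ($m{\left(N \right)} = -2 + \frac{1}{N + 7} = -2 + \frac{1}{7 + N}$)
$p{\left(Y \right)} = \frac{1}{7}$ ($p{\left(Y \right)} = \frac{1}{\left(-1\right) \left(-7\right)} = \frac{1}{7}$)
$-4651 - p{\left(m{\left(-8 \right)} \right)} = -4651 - \frac{1}{7} = - \frac{32558}{7}$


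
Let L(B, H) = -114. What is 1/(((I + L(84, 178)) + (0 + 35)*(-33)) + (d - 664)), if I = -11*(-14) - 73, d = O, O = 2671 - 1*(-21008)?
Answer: 1/21827 ≈ 4.5815e-5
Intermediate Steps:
O = 23679 (O = 2671 + 21008 = 23679)
d = 23679
I = 81 (I = 154 - 73 = 81)
1/(((I + L(84, 178)) + (0 + 35)*(-33)) + (d - 664)) = 1/(((81 - 114) + (0 + 35)*(-33)) + (23679 - 664)) = 1/((-33 + 35*(-33)) + 23015) = 1/((-33 - 1155) + 23015) = 1/(-1188 + 23015) = 1/21827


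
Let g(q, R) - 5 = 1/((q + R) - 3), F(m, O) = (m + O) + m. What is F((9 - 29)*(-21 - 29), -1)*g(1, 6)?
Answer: 41979/4 ≈ 10495.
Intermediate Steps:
F(m, O) = O + 2*m (F(m, O) = (O + m) + m = O + 2*m)
g(q, R) = 5 + 1/(-3 + R + q) (g(q, R) = 5 + 1/((q + R) - 3) = 5 + 1/((R + q) - 3) = 5 + 1/(-3 + R + q))
F((9 - 29)*(-21 - 29), -1)*g(1, 6) = (-1 + 2*((9 - 29)*(-21 - 29)))*((-14 + 5*6 + 5*1)/(-3 + 6 + 1)) = (-1 + 2*(-20*(-50)))*((-14 + 30 + 5)/4) = (-1 + 2*1000)*((¼)*21) = (-1 + 2000)*(21/4) = 1999*(21/4) = 41979/4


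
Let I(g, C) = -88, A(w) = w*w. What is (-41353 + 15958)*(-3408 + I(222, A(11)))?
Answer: 88780920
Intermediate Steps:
A(w) = w²
(-41353 + 15958)*(-3408 + I(222, A(11))) = (-41353 + 15958)*(-3408 - 88) = -25395*(-3496) = 88780920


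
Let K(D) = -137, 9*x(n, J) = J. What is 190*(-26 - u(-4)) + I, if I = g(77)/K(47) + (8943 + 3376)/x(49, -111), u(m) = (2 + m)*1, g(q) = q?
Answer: -28180598/5069 ≈ -5559.4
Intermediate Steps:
x(n, J) = J/9
u(m) = 2 + m
I = -5065958/5069 (I = 77/(-137) + (8943 + 3376)/(((1/9)*(-111))) = 77*(-1/137) + 12319/(-37/3) = -77/137 + 12319*(-3/37) = -77/137 - 36957/37 = -5065958/5069 ≈ -999.40)
190*(-26 - u(-4)) + I = 190*(-26 - (2 - 4)) - 5065958/5069 = 190*(-26 - 1*(-2)) - 5065958/5069 = 190*(-26 + 2) - 5065958/5069 = 190*(-24) - 5065958/5069 = -4560 - 5065958/5069 = -28180598/5069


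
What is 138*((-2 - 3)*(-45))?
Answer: 31050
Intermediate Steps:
138*((-2 - 3)*(-45)) = 138*(-5*(-45)) = 138*225 = 31050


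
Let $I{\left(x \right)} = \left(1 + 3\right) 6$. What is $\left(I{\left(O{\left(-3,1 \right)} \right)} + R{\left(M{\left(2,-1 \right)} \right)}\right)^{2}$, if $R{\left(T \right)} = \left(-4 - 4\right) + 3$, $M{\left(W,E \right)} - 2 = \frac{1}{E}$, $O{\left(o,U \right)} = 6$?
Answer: $361$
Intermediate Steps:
$M{\left(W,E \right)} = 2 + \frac{1}{E}$
$I{\left(x \right)} = 24$ ($I{\left(x \right)} = 4 \cdot 6 = 24$)
$R{\left(T \right)} = -5$ ($R{\left(T \right)} = -8 + 3 = -5$)
$\left(I{\left(O{\left(-3,1 \right)} \right)} + R{\left(M{\left(2,-1 \right)} \right)}\right)^{2} = \left(24 - 5\right)^{2} = 19^{2} = 361$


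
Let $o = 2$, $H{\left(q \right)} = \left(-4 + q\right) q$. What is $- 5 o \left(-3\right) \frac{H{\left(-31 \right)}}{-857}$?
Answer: $- \frac{32550}{857} \approx -37.981$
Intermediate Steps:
$H{\left(q \right)} = q \left(-4 + q\right)$
$- 5 o \left(-3\right) \frac{H{\left(-31 \right)}}{-857} = \left(-5\right) 2 \left(-3\right) \frac{\left(-31\right) \left(-4 - 31\right)}{-857} = \left(-10\right) \left(-3\right) \left(-31\right) \left(-35\right) \left(- \frac{1}{857}\right) = 30 \cdot 1085 \left(- \frac{1}{857}\right) = 30 \left(- \frac{1085}{857}\right) = - \frac{32550}{857}$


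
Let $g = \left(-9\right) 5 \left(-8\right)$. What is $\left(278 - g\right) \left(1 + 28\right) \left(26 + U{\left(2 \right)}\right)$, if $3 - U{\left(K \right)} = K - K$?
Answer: $-68962$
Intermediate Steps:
$U{\left(K \right)} = 3$ ($U{\left(K \right)} = 3 - \left(K - K\right) = 3 - 0 = 3 + 0 = 3$)
$g = 360$ ($g = \left(-45\right) \left(-8\right) = 360$)
$\left(278 - g\right) \left(1 + 28\right) \left(26 + U{\left(2 \right)}\right) = \left(278 - 360\right) \left(1 + 28\right) \left(26 + 3\right) = \left(278 - 360\right) 29 \cdot 29 = \left(-82\right) 841 = -68962$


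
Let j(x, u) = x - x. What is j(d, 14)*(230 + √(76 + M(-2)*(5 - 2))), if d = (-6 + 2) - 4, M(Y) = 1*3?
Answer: 0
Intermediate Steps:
M(Y) = 3
d = -8 (d = -4 - 4 = -8)
j(x, u) = 0
j(d, 14)*(230 + √(76 + M(-2)*(5 - 2))) = 0*(230 + √(76 + 3*(5 - 2))) = 0*(230 + √(76 + 3*3)) = 0*(230 + √(76 + 9)) = 0*(230 + √85) = 0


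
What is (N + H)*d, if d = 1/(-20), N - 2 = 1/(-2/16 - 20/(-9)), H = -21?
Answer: 2797/3020 ≈ 0.92616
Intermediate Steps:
N = 374/151 (N = 2 + 1/(-2/16 - 20/(-9)) = 2 + 1/(-2*1/16 - 20*(-⅑)) = 2 + 1/(-⅛ + 20/9) = 2 + 1/(151/72) = 2 + 72/151 = 374/151 ≈ 2.4768)
d = -1/20 ≈ -0.050000
(N + H)*d = (374/151 - 21)*(-1/20) = -2797/151*(-1/20) = 2797/3020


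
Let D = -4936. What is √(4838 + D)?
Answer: 7*I*√2 ≈ 9.8995*I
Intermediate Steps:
√(4838 + D) = √(4838 - 4936) = √(-98) = 7*I*√2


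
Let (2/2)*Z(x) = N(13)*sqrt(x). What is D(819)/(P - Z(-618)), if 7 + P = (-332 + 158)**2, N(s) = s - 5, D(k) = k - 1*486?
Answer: 10079577/916251913 + 2664*I*sqrt(618)/916251913 ≈ 0.011001 + 7.2279e-5*I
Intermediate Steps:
D(k) = -486 + k (D(k) = k - 486 = -486 + k)
N(s) = -5 + s
Z(x) = 8*sqrt(x) (Z(x) = (-5 + 13)*sqrt(x) = 8*sqrt(x))
P = 30269 (P = -7 + (-332 + 158)**2 = -7 + (-174)**2 = -7 + 30276 = 30269)
D(819)/(P - Z(-618)) = (-486 + 819)/(30269 - 8*sqrt(-618)) = 333/(30269 - 8*I*sqrt(618))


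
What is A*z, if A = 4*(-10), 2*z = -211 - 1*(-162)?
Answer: 980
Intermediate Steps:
z = -49/2 (z = (-211 - 1*(-162))/2 = (-211 + 162)/2 = (½)*(-49) = -49/2 ≈ -24.500)
A = -40
A*z = -40*(-49/2) = 980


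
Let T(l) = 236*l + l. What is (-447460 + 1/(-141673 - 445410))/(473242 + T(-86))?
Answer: -262696159181/265866407380 ≈ -0.98808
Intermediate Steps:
T(l) = 237*l
(-447460 + 1/(-141673 - 445410))/(473242 + T(-86)) = (-447460 + 1/(-141673 - 445410))/(473242 + 237*(-86)) = (-447460 + 1/(-587083))/(473242 - 20382) = (-447460 - 1/587083)/452860 = -262696159181/587083*1/452860 = -262696159181/265866407380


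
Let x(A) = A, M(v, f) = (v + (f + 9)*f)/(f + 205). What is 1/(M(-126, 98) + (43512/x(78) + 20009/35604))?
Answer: 46748052/27702875065 ≈ 0.0016875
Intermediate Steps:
M(v, f) = (v + f*(9 + f))/(205 + f) (M(v, f) = (v + (9 + f)*f)/(205 + f) = (v + f*(9 + f))/(205 + f))
1/(M(-126, 98) + (43512/x(78) + 20009/35604)) = 1/((-126 + 98² + 9*98)/(205 + 98) + (43512/78 + 20009/35604)) = 1/((-126 + 9604 + 882)/303 + (43512*(1/78) + 20009*(1/35604))) = 1/((1/303)*10360 + (7252/13 + 20009/35604)) = 1/(10360/303 + 258460325/462852) = 1/(27702875065/46748052) = 46748052/27702875065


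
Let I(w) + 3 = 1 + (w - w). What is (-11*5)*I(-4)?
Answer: 110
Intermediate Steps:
I(w) = -2 (I(w) = -3 + (1 + (w - w)) = -3 + (1 + 0) = -3 + 1 = -2)
(-11*5)*I(-4) = -11*5*(-2) = -55*(-2) = 110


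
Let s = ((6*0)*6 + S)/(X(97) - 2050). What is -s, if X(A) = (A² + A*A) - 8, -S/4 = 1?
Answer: 1/4190 ≈ 0.00023866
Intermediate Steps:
S = -4 (S = -4*1 = -4)
X(A) = -8 + 2*A² (X(A) = (A² + A²) - 8 = 2*A² - 8 = -8 + 2*A²)
s = -1/4190 (s = ((6*0)*6 - 4)/((-8 + 2*97²) - 2050) = (0*6 - 4)/((-8 + 2*9409) - 2050) = (0 - 4)/((-8 + 18818) - 2050) = -4/(18810 - 2050) = -4/16760 = (1/16760)*(-4) = -1/4190 ≈ -0.00023866)
-s = -1*(-1/4190) = 1/4190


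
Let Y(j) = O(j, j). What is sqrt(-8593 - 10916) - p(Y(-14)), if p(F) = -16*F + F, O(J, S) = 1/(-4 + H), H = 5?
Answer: 15 + I*sqrt(19509) ≈ 15.0 + 139.67*I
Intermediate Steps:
O(J, S) = 1 (O(J, S) = 1/(-4 + 5) = 1/1 = 1)
Y(j) = 1
p(F) = -15*F
sqrt(-8593 - 10916) - p(Y(-14)) = sqrt(-8593 - 10916) - (-15) = sqrt(-19509) - 1*(-15) = I*sqrt(19509) + 15 = 15 + I*sqrt(19509)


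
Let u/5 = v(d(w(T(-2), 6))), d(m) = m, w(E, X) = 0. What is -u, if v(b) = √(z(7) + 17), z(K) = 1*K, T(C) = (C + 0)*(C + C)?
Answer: -10*√6 ≈ -24.495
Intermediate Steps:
T(C) = 2*C² (T(C) = C*(2*C) = 2*C²)
z(K) = K
v(b) = 2*√6 (v(b) = √(7 + 17) = √24 = 2*√6)
u = 10*√6 (u = 5*(2*√6) = 10*√6 ≈ 24.495)
-u = -10*√6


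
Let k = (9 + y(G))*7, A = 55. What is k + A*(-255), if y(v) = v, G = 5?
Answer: -13927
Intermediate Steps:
k = 98 (k = (9 + 5)*7 = 14*7 = 98)
k + A*(-255) = 98 + 55*(-255) = 98 - 14025 = -13927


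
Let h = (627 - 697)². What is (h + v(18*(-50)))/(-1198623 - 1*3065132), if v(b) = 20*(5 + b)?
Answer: 2600/852751 ≈ 0.0030490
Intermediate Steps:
v(b) = 100 + 20*b
h = 4900 (h = (-70)² = 4900)
(h + v(18*(-50)))/(-1198623 - 1*3065132) = (4900 + (100 + 20*(18*(-50))))/(-1198623 - 1*3065132) = (4900 + (100 + 20*(-900)))/(-1198623 - 3065132) = (4900 + (100 - 18000))/(-4263755) = (4900 - 17900)*(-1/4263755) = -13000*(-1/4263755) = 2600/852751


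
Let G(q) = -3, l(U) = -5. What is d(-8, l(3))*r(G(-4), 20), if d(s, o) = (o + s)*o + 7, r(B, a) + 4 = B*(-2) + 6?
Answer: 576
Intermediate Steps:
r(B, a) = 2 - 2*B (r(B, a) = -4 + (B*(-2) + 6) = -4 + (-2*B + 6) = -4 + (6 - 2*B) = 2 - 2*B)
d(s, o) = 7 + o*(o + s) (d(s, o) = o*(o + s) + 7 = 7 + o*(o + s))
d(-8, l(3))*r(G(-4), 20) = (7 + (-5)² - 5*(-8))*(2 - 2*(-3)) = (7 + 25 + 40)*(2 + 6) = 72*8 = 576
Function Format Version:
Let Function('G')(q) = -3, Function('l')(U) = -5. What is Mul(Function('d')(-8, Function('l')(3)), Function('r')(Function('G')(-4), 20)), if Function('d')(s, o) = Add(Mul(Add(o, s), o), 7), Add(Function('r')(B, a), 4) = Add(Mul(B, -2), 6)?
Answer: 576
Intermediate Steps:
Function('r')(B, a) = Add(2, Mul(-2, B)) (Function('r')(B, a) = Add(-4, Add(Mul(B, -2), 6)) = Add(-4, Add(Mul(-2, B), 6)) = Add(-4, Add(6, Mul(-2, B))) = Add(2, Mul(-2, B)))
Function('d')(s, o) = Add(7, Mul(o, Add(o, s))) (Function('d')(s, o) = Add(Mul(o, Add(o, s)), 7) = Add(7, Mul(o, Add(o, s))))
Mul(Function('d')(-8, Function('l')(3)), Function('r')(Function('G')(-4), 20)) = Mul(Add(7, Pow(-5, 2), Mul(-5, -8)), Add(2, Mul(-2, -3))) = Mul(Add(7, 25, 40), Add(2, 6)) = Mul(72, 8) = 576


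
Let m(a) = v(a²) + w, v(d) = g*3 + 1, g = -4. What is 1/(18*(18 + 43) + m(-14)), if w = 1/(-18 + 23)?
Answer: 5/5436 ≈ 0.00091979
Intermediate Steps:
w = ⅕ (w = 1/5 = ⅕ ≈ 0.20000)
v(d) = -11 (v(d) = -4*3 + 1 = -12 + 1 = -11)
m(a) = -54/5 (m(a) = -11 + ⅕ = -54/5)
1/(18*(18 + 43) + m(-14)) = 1/(18*(18 + 43) - 54/5) = 1/(18*61 - 54/5) = 1/(1098 - 54/5) = 1/(5436/5) = 5/5436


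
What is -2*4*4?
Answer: -32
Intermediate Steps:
-2*4*4 = -1*8*4 = -8*4 = -32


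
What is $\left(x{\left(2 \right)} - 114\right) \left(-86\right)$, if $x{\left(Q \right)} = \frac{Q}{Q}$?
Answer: $9718$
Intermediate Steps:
$x{\left(Q \right)} = 1$
$\left(x{\left(2 \right)} - 114\right) \left(-86\right) = \left(1 - 114\right) \left(-86\right) = \left(-113\right) \left(-86\right) = 9718$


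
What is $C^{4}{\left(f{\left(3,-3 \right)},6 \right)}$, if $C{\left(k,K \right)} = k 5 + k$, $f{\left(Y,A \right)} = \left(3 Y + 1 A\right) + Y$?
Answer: $8503056$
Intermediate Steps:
$f{\left(Y,A \right)} = A + 4 Y$ ($f{\left(Y,A \right)} = \left(3 Y + A\right) + Y = \left(A + 3 Y\right) + Y = A + 4 Y$)
$C{\left(k,K \right)} = 6 k$ ($C{\left(k,K \right)} = 5 k + k = 6 k$)
$C^{4}{\left(f{\left(3,-3 \right)},6 \right)} = \left(6 \left(-3 + 4 \cdot 3\right)\right)^{4} = \left(6 \left(-3 + 12\right)\right)^{4} = \left(6 \cdot 9\right)^{4} = 54^{4} = 8503056$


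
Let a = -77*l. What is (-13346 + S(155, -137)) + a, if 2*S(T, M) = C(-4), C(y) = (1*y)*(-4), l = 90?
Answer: -20268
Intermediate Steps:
C(y) = -4*y (C(y) = y*(-4) = -4*y)
S(T, M) = 8 (S(T, M) = (-4*(-4))/2 = (½)*16 = 8)
a = -6930 (a = -77*90 = -6930)
(-13346 + S(155, -137)) + a = (-13346 + 8) - 6930 = -13338 - 6930 = -20268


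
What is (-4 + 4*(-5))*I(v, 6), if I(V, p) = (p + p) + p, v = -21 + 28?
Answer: -432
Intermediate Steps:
v = 7
I(V, p) = 3*p (I(V, p) = 2*p + p = 3*p)
(-4 + 4*(-5))*I(v, 6) = (-4 + 4*(-5))*(3*6) = (-4 - 20)*18 = -24*18 = -432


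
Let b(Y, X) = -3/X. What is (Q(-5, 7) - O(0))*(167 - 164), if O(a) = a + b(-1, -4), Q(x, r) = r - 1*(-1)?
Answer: 87/4 ≈ 21.750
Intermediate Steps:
Q(x, r) = 1 + r (Q(x, r) = r + 1 = 1 + r)
O(a) = ¾ + a (O(a) = a - 3/(-4) = a - 3*(-¼) = a + ¾ = ¾ + a)
(Q(-5, 7) - O(0))*(167 - 164) = ((1 + 7) - (¾ + 0))*(167 - 164) = (8 - 1*¾)*3 = (8 - ¾)*3 = (29/4)*3 = 87/4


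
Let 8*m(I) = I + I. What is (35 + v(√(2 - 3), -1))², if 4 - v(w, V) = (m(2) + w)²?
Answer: 25265/16 - 159*I/2 ≈ 1579.1 - 79.5*I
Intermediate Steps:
m(I) = I/4 (m(I) = (I + I)/8 = (2*I)/8 = I/4)
v(w, V) = 4 - (½ + w)² (v(w, V) = 4 - ((¼)*2 + w)² = 4 - (½ + w)²)
(35 + v(√(2 - 3), -1))² = (35 + (15/4 - √(2 - 3) - (√(2 - 3))²))² = (35 + (15/4 - √(-1) - (√(-1))²))² = (35 + (15/4 - I - I²))² = (35 + (15/4 - I - 1*(-1)))² = (35 + (15/4 - I + 1))² = (35 + (19/4 - I))² = (159/4 - I)²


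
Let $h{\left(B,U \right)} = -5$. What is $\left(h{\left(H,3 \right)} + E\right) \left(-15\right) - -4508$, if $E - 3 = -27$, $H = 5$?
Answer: $4943$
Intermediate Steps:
$E = -24$ ($E = 3 - 27 = -24$)
$\left(h{\left(H,3 \right)} + E\right) \left(-15\right) - -4508 = \left(-5 - 24\right) \left(-15\right) - -4508 = \left(-29\right) \left(-15\right) + 4508 = 435 + 4508 = 4943$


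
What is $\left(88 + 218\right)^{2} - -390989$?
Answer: $484625$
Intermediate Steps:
$\left(88 + 218\right)^{2} - -390989 = 306^{2} + 390989 = 93636 + 390989 = 484625$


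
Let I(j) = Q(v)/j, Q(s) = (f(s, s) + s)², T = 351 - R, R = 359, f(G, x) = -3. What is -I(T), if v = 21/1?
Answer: 81/2 ≈ 40.500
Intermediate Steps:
v = 21 (v = 21*1 = 21)
T = -8 (T = 351 - 1*359 = 351 - 359 = -8)
Q(s) = (-3 + s)²
I(j) = 324/j (I(j) = (-3 + 21)²/j = 18²/j = 324/j)
-I(T) = -324/(-8) = -324*(-1)/8 = -1*(-81/2) = 81/2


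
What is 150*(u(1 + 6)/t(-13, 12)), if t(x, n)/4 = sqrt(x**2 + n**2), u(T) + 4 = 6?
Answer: 75*sqrt(313)/313 ≈ 4.2393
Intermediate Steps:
u(T) = 2 (u(T) = -4 + 6 = 2)
t(x, n) = 4*sqrt(n**2 + x**2) (t(x, n) = 4*sqrt(x**2 + n**2) = 4*sqrt(n**2 + x**2))
150*(u(1 + 6)/t(-13, 12)) = 150*(2/((4*sqrt(12**2 + (-13)**2)))) = 150*(2/((4*sqrt(144 + 169)))) = 150*(2/((4*sqrt(313)))) = 150*(2*(sqrt(313)/1252)) = 150*(sqrt(313)/626) = 75*sqrt(313)/313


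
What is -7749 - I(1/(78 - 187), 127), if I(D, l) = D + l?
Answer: -858483/109 ≈ -7876.0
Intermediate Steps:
-7749 - I(1/(78 - 187), 127) = -7749 - (1/(78 - 187) + 127) = -7749 - (1/(-109) + 127) = -7749 - (-1/109 + 127) = -7749 - 1*13842/109 = -7749 - 13842/109 = -858483/109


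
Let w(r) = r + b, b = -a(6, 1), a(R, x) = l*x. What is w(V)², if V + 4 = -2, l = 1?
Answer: 49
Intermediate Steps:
a(R, x) = x (a(R, x) = 1*x = x)
b = -1 (b = -1*1 = -1)
V = -6 (V = -4 - 2 = -6)
w(r) = -1 + r (w(r) = r - 1 = -1 + r)
w(V)² = (-1 - 6)² = (-7)² = 49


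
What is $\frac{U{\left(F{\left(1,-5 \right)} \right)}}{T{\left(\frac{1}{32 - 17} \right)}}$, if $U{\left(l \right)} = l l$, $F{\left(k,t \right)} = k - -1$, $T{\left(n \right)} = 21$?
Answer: $\frac{4}{21} \approx 0.19048$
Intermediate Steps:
$F{\left(k,t \right)} = 1 + k$ ($F{\left(k,t \right)} = k + 1 = 1 + k$)
$U{\left(l \right)} = l^{2}$
$\frac{U{\left(F{\left(1,-5 \right)} \right)}}{T{\left(\frac{1}{32 - 17} \right)}} = \frac{\left(1 + 1\right)^{2}}{21} = 2^{2} \cdot \frac{1}{21} = 4 \cdot \frac{1}{21} = \frac{4}{21}$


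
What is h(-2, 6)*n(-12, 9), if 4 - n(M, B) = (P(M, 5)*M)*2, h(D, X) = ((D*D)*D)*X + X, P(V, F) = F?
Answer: -5208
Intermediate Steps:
h(D, X) = X + X*D³ (h(D, X) = (D²*D)*X + X = D³*X + X = X*D³ + X = X + X*D³)
n(M, B) = 4 - 10*M (n(M, B) = 4 - 5*M*2 = 4 - 10*M)
h(-2, 6)*n(-12, 9) = (6*(1 + (-2)³))*(4 - 10*(-12)) = (6*(1 - 8))*(4 + 120) = (6*(-7))*124 = -42*124 = -5208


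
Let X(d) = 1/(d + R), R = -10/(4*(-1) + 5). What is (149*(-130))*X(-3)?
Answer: 1490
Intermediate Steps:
R = -10 (R = -10/(-4 + 5) = -10/1 = -10*1 = -10)
X(d) = 1/(-10 + d) (X(d) = 1/(d - 10) = 1/(-10 + d))
(149*(-130))*X(-3) = (149*(-130))/(-10 - 3) = -19370/(-13) = -19370*(-1/13) = 1490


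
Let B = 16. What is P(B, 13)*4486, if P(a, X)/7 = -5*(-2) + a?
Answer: 816452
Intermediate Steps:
P(a, X) = 70 + 7*a (P(a, X) = 7*(-5*(-2) + a) = 7*(10 + a) = 70 + 7*a)
P(B, 13)*4486 = (70 + 7*16)*4486 = (70 + 112)*4486 = 182*4486 = 816452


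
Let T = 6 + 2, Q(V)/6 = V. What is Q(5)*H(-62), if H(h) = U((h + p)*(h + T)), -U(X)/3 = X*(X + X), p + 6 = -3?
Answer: -2645920080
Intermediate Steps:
Q(V) = 6*V
p = -9 (p = -6 - 3 = -9)
T = 8
U(X) = -6*X**2 (U(X) = -3*X*(X + X) = -3*X*2*X = -6*X**2)
H(h) = -6*(-9 + h)**2*(8 + h)**2 (H(h) = -6*(h - 9)**2*(h + 8)**2 = -6*(-9 + h)**2*(8 + h)**2)
Q(5)*H(-62) = (6*5)*(-6*(72 - 62 - 1*(-62)**2)**2) = 30*(-6*(72 - 62 - 1*3844)**2) = 30*(-6*(72 - 62 - 3844)**2) = 30*(-6*(-3834)**2) = 30*(-6*14699556) = 30*(-88197336) = -2645920080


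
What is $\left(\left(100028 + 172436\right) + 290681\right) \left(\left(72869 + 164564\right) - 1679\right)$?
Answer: $132763686330$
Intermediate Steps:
$\left(\left(100028 + 172436\right) + 290681\right) \left(\left(72869 + 164564\right) - 1679\right) = \left(272464 + 290681\right) \left(237433 - 1679\right) = 563145 \cdot 235754 = 132763686330$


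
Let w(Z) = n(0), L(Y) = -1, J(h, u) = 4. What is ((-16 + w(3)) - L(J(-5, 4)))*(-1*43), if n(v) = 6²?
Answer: -903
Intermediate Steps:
n(v) = 36
w(Z) = 36
((-16 + w(3)) - L(J(-5, 4)))*(-1*43) = ((-16 + 36) - 1*(-1))*(-1*43) = (20 + 1)*(-43) = 21*(-43) = -903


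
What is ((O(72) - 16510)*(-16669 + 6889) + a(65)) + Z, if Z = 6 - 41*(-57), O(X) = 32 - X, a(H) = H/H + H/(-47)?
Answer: 7607483103/47 ≈ 1.6186e+8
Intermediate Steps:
a(H) = 1 - H/47 (a(H) = 1 + H*(-1/47) = 1 - H/47)
Z = 2343 (Z = 6 + 2337 = 2343)
((O(72) - 16510)*(-16669 + 6889) + a(65)) + Z = (((32 - 1*72) - 16510)*(-16669 + 6889) + (1 - 1/47*65)) + 2343 = (((32 - 72) - 16510)*(-9780) + (1 - 65/47)) + 2343 = ((-40 - 16510)*(-9780) - 18/47) + 2343 = (-16550*(-9780) - 18/47) + 2343 = (161859000 - 18/47) + 2343 = 7607372982/47 + 2343 = 7607483103/47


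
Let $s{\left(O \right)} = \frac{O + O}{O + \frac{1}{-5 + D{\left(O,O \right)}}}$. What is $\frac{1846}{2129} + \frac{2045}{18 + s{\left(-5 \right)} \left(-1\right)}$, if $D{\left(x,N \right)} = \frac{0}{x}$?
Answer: $\frac{56985279}{444961} \approx 128.07$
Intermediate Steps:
$D{\left(x,N \right)} = 0$
$s{\left(O \right)} = \frac{2 O}{- \frac{1}{5} + O}$ ($s{\left(O \right)} = \frac{O + O}{O + \frac{1}{-5 + 0}} = \frac{2 O}{O + \frac{1}{-5}} = \frac{2 O}{O - \frac{1}{5}} = \frac{2 O}{- \frac{1}{5} + O}$)
$\frac{1846}{2129} + \frac{2045}{18 + s{\left(-5 \right)} \left(-1\right)} = \frac{1846}{2129} + \frac{2045}{18 + 10 \left(-5\right) \frac{1}{-1 + 5 \left(-5\right)} \left(-1\right)} = 1846 \cdot \frac{1}{2129} + \frac{2045}{18 + 10 \left(-5\right) \frac{1}{-1 - 25} \left(-1\right)} = \frac{1846}{2129} + \frac{2045}{18 + 10 \left(-5\right) \frac{1}{-26} \left(-1\right)} = \frac{1846}{2129} + \frac{2045}{18 + 10 \left(-5\right) \left(- \frac{1}{26}\right) \left(-1\right)} = \frac{1846}{2129} + \frac{2045}{18 + \frac{25}{13} \left(-1\right)} = \frac{1846}{2129} + \frac{2045}{18 - \frac{25}{13}} = \frac{1846}{2129} + \frac{2045}{\frac{209}{13}} = \frac{1846}{2129} + 2045 \cdot \frac{13}{209} = \frac{1846}{2129} + \frac{26585}{209} = \frac{56985279}{444961}$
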